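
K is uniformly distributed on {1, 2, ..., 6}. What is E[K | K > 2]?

Given K > 2, K is equally likely to be any of {3, 4, 5, 6}.
E[K | K > 2] = (3 + 4 + 5 + 6) / 4 = 9/2.

9/2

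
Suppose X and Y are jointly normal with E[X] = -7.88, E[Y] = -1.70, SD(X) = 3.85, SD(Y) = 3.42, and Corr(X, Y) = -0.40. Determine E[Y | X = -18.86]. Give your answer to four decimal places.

The regression of Y on X has slope ρ·σ_Y/σ_X and passes through (μ_X, μ_Y).
E[Y | X=-18.86] = -1.70 + (-0.40)·(3.42/3.85)·(-18.86 − (-7.88)) = -1.70 + (-0.355325)·(-10.98) = 2.2015.

2.2015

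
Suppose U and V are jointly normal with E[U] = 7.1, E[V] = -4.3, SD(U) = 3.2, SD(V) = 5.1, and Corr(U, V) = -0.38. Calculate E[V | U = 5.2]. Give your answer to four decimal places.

The regression of V on U has slope ρ·σ_V/σ_U and passes through (μ_U, μ_V).
E[V | U=5.2] = -4.3 + (-0.38)·(5.1/3.2)·(5.2 − (7.1)) = -4.3 + (-0.60562)·(-1.9) = -3.1493.

-3.1493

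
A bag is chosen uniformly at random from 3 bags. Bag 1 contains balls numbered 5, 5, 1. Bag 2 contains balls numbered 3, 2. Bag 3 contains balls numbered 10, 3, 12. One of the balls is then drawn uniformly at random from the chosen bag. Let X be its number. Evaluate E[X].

E[X | bag 1] = (5+5+1)/3 = 11/3.
E[X | bag 2] = (3+2)/2 = 5/2.
E[X | bag 3] = (10+3+12)/3 = 25/3.
By the law of total expectation,
E[X] = (1/3)·(11/3) + (1/3)·(5/2) + (1/3)·(25/3) = 29/6.

29/6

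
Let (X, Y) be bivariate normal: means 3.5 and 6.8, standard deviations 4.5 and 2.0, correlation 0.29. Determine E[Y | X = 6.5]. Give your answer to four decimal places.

The regression of Y on X has slope ρ·σ_Y/σ_X and passes through (μ_X, μ_Y).
E[Y | X=6.5] = 6.8 + (0.29)·(2.0/4.5)·(6.5 − (3.5)) = 6.8 + (0.12889)·(3) = 7.1867.

7.1867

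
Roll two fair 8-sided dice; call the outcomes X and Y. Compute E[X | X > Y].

P(X > Y) = 7/16.
Summing X·P(x,y) over outcomes with X > Y gives 21/8.
E[X | X > Y] = (21/8) / (7/16) = 6.

6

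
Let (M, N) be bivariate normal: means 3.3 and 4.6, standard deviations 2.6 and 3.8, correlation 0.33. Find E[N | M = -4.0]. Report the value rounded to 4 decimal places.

1.0792

For a bivariate normal, E[N | M=x] = μ_N + ρ·(σ_N/σ_M)·(x − μ_M).
E[N | M=-4.0] = 4.6 + (0.33)·(3.8/2.6)·(-4.0 − (3.3)) = 4.6 + (0.482308)·(-7.3) = 1.0792.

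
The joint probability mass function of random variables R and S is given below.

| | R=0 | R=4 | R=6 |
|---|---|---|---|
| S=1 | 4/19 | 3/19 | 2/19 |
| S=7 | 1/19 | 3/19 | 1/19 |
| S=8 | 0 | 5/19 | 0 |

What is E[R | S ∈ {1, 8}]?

22/7

P(S ∈ {1, 8}) = 14/19.
Σ R·P over the event = 0·(4/19) + 4·(3/19) + 4·(5/19) + 6·(2/19) = 44/19.
E[R | S ∈ {1, 8}] = (44/19) / (14/19) = 22/7.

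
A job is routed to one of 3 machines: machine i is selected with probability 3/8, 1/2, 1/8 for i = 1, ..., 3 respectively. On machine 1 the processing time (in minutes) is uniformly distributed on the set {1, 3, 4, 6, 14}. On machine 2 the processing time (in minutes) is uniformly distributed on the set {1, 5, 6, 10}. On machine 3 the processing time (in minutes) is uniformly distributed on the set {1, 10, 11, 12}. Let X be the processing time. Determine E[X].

473/80

E[X | machine 1] = (1+3+4+6+14)/5 = 28/5.
E[X | machine 2] = (1+5+6+10)/4 = 11/2.
E[X | machine 3] = (1+10+11+12)/4 = 17/2.
E[X] = (3/8)·(28/5) + (1/2)·(11/2) + (1/8)·(17/2) = 473/80.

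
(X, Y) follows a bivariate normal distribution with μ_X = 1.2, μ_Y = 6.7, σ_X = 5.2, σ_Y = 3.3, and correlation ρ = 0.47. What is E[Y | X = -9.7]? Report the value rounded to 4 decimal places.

3.4489

For a bivariate normal, E[Y | X=x] = μ_Y + ρ·(σ_Y/σ_X)·(x − μ_X).
E[Y | X=-9.7] = 6.7 + (0.47)·(3.3/5.2)·(-9.7 − (1.2)) = 6.7 + (0.29827)·(-10.9) = 3.4489.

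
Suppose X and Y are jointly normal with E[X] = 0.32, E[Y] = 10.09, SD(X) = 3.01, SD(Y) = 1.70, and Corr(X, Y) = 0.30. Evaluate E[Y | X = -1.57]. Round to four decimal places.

E[Y | X=x] = μ_Y + ρ(σ_Y/σ_X)(x − μ_X) for jointly normal variables.
E[Y | X=-1.57] = 10.09 + (0.30)·(1.70/3.01)·(-1.57 − (0.32)) = 10.09 + (0.16944)·(-1.89) = 9.7698.

9.7698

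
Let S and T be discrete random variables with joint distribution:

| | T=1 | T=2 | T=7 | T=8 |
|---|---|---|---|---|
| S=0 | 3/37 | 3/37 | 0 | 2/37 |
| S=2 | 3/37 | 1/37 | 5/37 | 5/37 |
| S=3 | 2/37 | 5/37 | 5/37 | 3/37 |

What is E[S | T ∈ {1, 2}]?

P(T ∈ {1, 2}) = 17/37.
Σ S·P over the event = 0·(3/37) + 0·(3/37) + 2·(3/37) + 2·(1/37) + 3·(2/37) + 3·(5/37) = 29/37.
E[S | T ∈ {1, 2}] = (29/37) / (17/37) = 29/17.

29/17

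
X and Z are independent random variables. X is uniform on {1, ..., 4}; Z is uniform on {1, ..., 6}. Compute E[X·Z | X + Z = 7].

10

Outcomes with X + Z = 7: (1,6), (2,5), (3,4), (4,3), each with probability 1/24.
E[X·Z | X + Z = 7] = (6 + 10 + 12 + 12) / 4 = 10.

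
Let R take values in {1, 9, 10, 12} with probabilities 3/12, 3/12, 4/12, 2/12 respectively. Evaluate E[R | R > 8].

91/9

P(R > 8) = 3/4.
Σ over the event: 9·1/4 + 10·1/3 + 12·1/6 = 91/12.
E[R | R > 8] = (91/12) / (3/4) = 91/9.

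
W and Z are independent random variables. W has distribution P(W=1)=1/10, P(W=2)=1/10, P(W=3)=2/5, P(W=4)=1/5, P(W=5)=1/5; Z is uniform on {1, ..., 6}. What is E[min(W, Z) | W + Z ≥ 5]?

P(W + Z ≥ 5) = 17/20.
Summing min(W,Z)·P(x,y) over outcomes with W + Z ≥ 5 gives 143/60.
E[min(W, Z) | W + Z ≥ 5] = (143/60) / (17/20) = 143/51.

143/51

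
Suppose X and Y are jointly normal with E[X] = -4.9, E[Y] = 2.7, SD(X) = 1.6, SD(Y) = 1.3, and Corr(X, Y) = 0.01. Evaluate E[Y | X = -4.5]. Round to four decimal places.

E[Y | X=x] = μ_Y + ρ(σ_Y/σ_X)(x − μ_X) for jointly normal variables.
E[Y | X=-4.5] = 2.7 + (0.01)·(1.3/1.6)·(-4.5 − (-4.9)) = 2.7 + (0.008125)·(0.4) = 2.7033.

2.7033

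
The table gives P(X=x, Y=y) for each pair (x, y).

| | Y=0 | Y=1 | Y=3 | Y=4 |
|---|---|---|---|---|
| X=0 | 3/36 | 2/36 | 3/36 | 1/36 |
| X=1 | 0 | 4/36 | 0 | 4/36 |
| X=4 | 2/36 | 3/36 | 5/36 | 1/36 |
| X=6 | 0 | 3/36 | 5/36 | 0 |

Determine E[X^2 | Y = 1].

P(Y = 1) = 1/3.
Σ X^2·P over the event = 0·(2/36) + 1·(4/36) + 16·(3/36) + 36·(3/36) = 40/9.
E[X^2 | Y = 1] = (40/9) / (1/3) = 40/3.

40/3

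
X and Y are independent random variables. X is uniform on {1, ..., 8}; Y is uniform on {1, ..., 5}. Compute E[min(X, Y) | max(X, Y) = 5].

Outcomes with max(X, Y) = 5: (1,5), (2,5), (3,5), (4,5), (5,1), (5,2), (5,3), (5,4), (5,5), each with probability 1/40.
E[min(X, Y) | max(X, Y) = 5] = (1 + 2 + 3 + 4 + 1 + 2 + 3 + 4 + 5) / 9 = 25/9.

25/9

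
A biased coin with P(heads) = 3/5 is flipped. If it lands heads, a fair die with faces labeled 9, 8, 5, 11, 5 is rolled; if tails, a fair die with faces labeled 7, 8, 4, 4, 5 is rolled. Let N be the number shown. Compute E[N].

34/5

E[N | heads] = (9+8+5+11+5)/5 = 38/5.
E[N | tails] = (7+8+4+4+5)/5 = 28/5.
E[N] = (3/5)·(38/5) + (2/5)·(28/5) = 34/5.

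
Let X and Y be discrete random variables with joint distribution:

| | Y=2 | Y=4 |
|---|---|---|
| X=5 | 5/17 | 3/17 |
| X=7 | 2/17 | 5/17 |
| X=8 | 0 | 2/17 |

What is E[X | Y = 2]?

P(Y = 2) = 7/17.
Summing X·P(X=x,Y=y) over the conditioning event gives 39/17.
E[X | Y = 2] = (39/17) / (7/17) = 39/7.

39/7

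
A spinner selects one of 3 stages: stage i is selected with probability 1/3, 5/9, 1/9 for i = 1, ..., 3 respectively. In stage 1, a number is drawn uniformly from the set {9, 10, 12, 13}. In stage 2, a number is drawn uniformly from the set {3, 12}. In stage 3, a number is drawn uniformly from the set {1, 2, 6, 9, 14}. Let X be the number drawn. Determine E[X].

769/90

E[X | stage 1] = (9+10+12+13)/4 = 11.
E[X | stage 2] = (3+12)/2 = 15/2.
E[X | stage 3] = (1+2+6+9+14)/5 = 32/5.
E[X] = (1/3)·(11) + (5/9)·(15/2) + (1/9)·(32/5) = 769/90.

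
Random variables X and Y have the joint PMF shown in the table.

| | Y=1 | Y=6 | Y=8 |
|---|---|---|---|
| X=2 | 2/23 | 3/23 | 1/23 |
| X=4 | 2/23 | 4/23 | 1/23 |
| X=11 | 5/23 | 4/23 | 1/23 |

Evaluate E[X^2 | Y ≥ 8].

47

P(Y ≥ 8) = 3/23.
Σ X^2·P over the event = 4·(1/23) + 16·(1/23) + 121·(1/23) = 141/23.
E[X^2 | Y ≥ 8] = (141/23) / (3/23) = 47.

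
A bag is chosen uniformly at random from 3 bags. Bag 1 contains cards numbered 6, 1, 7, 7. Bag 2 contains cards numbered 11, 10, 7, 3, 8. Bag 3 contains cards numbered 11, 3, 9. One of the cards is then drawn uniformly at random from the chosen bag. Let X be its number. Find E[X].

1243/180

E[X | bag 1] = (6+1+7+7)/4 = 21/4.
E[X | bag 2] = (11+10+7+3+8)/5 = 39/5.
E[X | bag 3] = (11+3+9)/3 = 23/3.
E[X] = (1/3)·(21/4) + (1/3)·(39/5) + (1/3)·(23/3) = 1243/180.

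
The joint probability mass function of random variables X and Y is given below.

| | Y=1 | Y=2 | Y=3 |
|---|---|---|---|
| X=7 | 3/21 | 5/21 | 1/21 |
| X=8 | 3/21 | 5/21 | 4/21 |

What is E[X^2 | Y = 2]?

113/2

P(Y = 2) = 10/21.
Σ X^2·P over the event = 49·(5/21) + 64·(5/21) = 565/21.
E[X^2 | Y = 2] = (565/21) / (10/21) = 113/2.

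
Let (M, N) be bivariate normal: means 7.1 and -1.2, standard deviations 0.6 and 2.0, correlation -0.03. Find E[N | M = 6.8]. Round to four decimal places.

E[N | M=x] = μ_N + ρ(σ_N/σ_M)(x − μ_M) for jointly normal variables.
E[N | M=6.8] = -1.2 + (-0.03)·(2.0/0.6)·(6.8 − (7.1)) = -1.2 + (-0.1)·(-0.3) = -1.1700.

-1.1700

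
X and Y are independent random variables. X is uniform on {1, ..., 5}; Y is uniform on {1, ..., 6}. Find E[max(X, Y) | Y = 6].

Outcomes with Y = 6: (1,6), (2,6), (3,6), (4,6), (5,6), each with probability 1/30.
E[max(X, Y) | Y = 6] = (6 + 6 + 6 + 6 + 6) / 5 = 6.

6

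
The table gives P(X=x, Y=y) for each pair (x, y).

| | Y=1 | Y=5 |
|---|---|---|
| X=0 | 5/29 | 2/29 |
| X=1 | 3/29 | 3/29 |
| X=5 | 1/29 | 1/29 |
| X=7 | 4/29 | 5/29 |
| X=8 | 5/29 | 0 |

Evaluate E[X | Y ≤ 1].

38/9

P(Y ≤ 1) = 18/29.
Σ X·P over the event = 0·(5/29) + 1·(3/29) + 5·(1/29) + 7·(4/29) + 8·(5/29) = 76/29.
E[X | Y ≤ 1] = (76/29) / (18/29) = 38/9.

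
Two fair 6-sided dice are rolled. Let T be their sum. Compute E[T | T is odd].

P(T is odd) = 1/2.
Σ over the event: 3·1/18 + 5·1/9 + 7·1/6 + 9·1/9 + 11·1/18 = 7/2.
E[T | T is odd] = (7/2) / (1/2) = 7.

7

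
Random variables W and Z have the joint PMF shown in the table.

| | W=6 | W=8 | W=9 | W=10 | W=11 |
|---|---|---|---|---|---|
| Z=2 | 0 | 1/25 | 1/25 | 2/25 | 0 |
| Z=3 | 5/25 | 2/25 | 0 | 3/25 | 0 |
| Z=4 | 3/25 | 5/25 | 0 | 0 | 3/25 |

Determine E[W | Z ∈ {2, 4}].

128/15

P(Z ∈ {2, 4}) = 3/5.
Σ W·P over the event = 6·(3/25) + 8·(1/25) + 8·(5/25) + 9·(1/25) + 10·(2/25) + 11·(3/25) = 128/25.
E[W | Z ∈ {2, 4}] = (128/25) / (3/5) = 128/15.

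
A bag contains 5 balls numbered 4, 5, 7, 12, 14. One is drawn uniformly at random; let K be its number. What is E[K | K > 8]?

P(K > 8) = 2/5.
Σ over the event: 12·1/5 + 14·1/5 = 26/5.
E[K | K > 8] = (26/5) / (2/5) = 13.

13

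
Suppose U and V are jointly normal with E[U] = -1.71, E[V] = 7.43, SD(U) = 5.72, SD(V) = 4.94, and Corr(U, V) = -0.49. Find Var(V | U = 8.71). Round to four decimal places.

18.5443

The conditional variance in a bivariate normal is σ_V²(1 − ρ²), independent of x.
Var(V | U=8.71) = (4.94)²·(1 − (-0.49)²) = 24.4036·0.7599 = 18.5443.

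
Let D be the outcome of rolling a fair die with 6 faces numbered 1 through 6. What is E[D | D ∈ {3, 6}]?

9/2

P(D ∈ {3, 6}) = 1/3.
Σ over the event: 3·1/6 + 6·1/6 = 3/2.
E[D | D ∈ {3, 6}] = (3/2) / (1/3) = 9/2.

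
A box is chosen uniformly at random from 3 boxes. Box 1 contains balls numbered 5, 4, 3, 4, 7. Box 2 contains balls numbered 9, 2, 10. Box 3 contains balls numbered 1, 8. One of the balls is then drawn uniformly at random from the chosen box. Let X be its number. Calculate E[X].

161/30

E[X | box 1] = (5+4+3+4+7)/5 = 23/5.
E[X | box 2] = (9+2+10)/3 = 7.
E[X | box 3] = (1+8)/2 = 9/2.
E[X] = (1/3)·(23/5) + (1/3)·(7) + (1/3)·(9/2) = 161/30.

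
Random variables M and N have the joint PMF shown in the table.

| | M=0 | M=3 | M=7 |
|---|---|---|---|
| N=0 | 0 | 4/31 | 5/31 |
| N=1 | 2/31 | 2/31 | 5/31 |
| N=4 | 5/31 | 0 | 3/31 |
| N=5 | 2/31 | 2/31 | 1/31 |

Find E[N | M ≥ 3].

P(M ≥ 3) = 22/31.
Summing N·P(M=x,N=y) over the conditioning event gives 34/31.
E[N | M ≥ 3] = (34/31) / (22/31) = 17/11.

17/11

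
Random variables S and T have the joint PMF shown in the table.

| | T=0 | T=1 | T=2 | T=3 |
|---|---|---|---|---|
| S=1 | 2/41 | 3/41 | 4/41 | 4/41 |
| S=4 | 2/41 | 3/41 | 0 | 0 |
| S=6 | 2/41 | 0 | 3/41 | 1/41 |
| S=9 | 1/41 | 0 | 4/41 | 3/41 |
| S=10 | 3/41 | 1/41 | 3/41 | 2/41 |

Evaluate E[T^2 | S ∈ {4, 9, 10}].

P(S ∈ {4, 9, 10}) = 22/41.
Summing T^2·P(S=x,T=y) over the conditioning event gives 77/41.
E[T^2 | S ∈ {4, 9, 10}] = (77/41) / (22/41) = 7/2.

7/2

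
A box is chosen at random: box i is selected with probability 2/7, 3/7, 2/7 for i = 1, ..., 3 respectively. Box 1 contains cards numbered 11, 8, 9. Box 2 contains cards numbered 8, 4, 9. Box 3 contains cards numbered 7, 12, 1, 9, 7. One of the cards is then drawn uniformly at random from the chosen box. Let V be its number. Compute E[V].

E[V | box 1] = (11+8+9)/3 = 28/3.
E[V | box 2] = (8+4+9)/3 = 7.
E[V | box 3] = (7+12+1+9+7)/5 = 36/5.
E[V] = (2/7)·(28/3) + (3/7)·(7) + (2/7)·(36/5) = 811/105.

811/105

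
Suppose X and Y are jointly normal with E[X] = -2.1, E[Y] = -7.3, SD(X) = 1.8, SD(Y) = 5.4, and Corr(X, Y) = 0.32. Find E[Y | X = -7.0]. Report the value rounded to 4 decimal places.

-12.0040

E[Y | X=x] = μ_Y + ρ(σ_Y/σ_X)(x − μ_X) for jointly normal variables.
E[Y | X=-7.0] = -7.3 + (0.32)·(5.4/1.8)·(-7.0 − (-2.1)) = -7.3 + (0.96)·(-4.9) = -12.0040.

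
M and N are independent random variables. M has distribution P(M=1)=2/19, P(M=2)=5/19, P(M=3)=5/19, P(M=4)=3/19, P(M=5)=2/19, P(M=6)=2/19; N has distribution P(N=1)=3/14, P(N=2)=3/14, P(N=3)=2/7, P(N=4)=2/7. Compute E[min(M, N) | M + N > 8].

11/3

P(M + N > 8) = 12/133.
Summing min(M,N)·P(x,y) over outcomes with M + N > 8 gives 44/133.
E[min(M, N) | M + N > 8] = (44/133) / (12/133) = 11/3.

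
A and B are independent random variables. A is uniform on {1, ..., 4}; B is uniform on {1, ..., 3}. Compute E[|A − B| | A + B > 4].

4/3

Outcomes with A + B > 4: (2,3), (3,2), (3,3), (4,1), (4,2), (4,3), each with probability 1/12.
E[|A − B| | A + B > 4] = (1 + 1 + 0 + 3 + 2 + 1) / 6 = 4/3.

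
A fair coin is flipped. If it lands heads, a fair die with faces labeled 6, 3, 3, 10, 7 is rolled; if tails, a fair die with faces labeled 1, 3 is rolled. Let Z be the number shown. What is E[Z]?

E[Z | heads] = (6+3+3+10+7)/5 = 29/5.
E[Z | tails] = (1+3)/2 = 2.
By the law of total expectation,
E[Z] = (1/2)·(29/5) + (1/2)·(2) = 39/10.

39/10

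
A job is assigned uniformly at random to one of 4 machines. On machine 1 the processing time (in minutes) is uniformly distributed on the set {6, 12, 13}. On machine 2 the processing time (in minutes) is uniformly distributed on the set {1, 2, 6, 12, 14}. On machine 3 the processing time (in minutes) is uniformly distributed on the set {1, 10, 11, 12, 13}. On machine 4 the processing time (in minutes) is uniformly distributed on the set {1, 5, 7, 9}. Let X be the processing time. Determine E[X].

E[X | machine 1] = (6+12+13)/3 = 31/3.
E[X | machine 2] = (1+2+6+12+14)/5 = 7.
E[X | machine 3] = (1+10+11+12+13)/5 = 47/5.
E[X | machine 4] = (1+5+7+9)/4 = 11/2.
By the law of total expectation,
E[X] = (1/4)·(31/3) + (1/4)·(7) + (1/4)·(47/5) + (1/4)·(11/2) = 967/120.

967/120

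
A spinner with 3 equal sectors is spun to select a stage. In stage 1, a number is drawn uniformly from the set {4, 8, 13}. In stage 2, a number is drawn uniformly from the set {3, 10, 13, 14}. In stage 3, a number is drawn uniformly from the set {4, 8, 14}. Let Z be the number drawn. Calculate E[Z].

E[Z | stage 1] = (4+8+13)/3 = 25/3.
E[Z | stage 2] = (3+10+13+14)/4 = 10.
E[Z | stage 3] = (4+8+14)/3 = 26/3.
E[Z] = (1/3)·(25/3) + (1/3)·(10) + (1/3)·(26/3) = 9.

9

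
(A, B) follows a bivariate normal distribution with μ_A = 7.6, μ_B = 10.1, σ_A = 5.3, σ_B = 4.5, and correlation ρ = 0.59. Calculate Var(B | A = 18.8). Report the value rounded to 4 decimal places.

13.2010

The conditional variance in a bivariate normal is σ_B²(1 − ρ²), independent of x.
Var(B | A=18.8) = (4.5)²·(1 − (0.59)²) = 20.25·0.6519 = 13.2010.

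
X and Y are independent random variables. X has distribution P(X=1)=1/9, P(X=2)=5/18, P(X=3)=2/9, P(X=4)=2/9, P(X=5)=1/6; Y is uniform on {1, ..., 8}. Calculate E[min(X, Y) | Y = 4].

P(Y = 4) = 1/8.
Summing min(X,Y)·P(x,y) over outcomes with Y = 4 gives 13/36.
E[min(X, Y) | Y = 4] = (13/36) / (1/8) = 26/9.

26/9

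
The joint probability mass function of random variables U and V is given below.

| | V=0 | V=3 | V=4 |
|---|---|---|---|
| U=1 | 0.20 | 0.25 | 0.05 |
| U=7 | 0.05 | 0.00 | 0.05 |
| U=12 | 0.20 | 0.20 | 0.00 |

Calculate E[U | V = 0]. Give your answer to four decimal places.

6.5556

P(V = 0) = 0.45.
Σ U·P over the event = 1·(0.20) + 7·(0.05) + 12·(0.20) = 2.95.
E[U | V = 0] = (2.95) / (0.45) = 6.5556.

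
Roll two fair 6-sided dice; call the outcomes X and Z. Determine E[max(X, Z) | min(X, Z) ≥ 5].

23/4

Outcomes with min(X, Z) ≥ 5: (5,5), (5,6), (6,5), (6,6), each with probability 1/36.
E[max(X, Z) | min(X, Z) ≥ 5] = (5 + 6 + 6 + 6) / 4 = 23/4.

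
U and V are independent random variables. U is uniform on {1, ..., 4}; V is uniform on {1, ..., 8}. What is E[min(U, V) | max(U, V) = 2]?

4/3

Outcomes with max(U, V) = 2: (1,2), (2,1), (2,2), each with probability 1/32.
E[min(U, V) | max(U, V) = 2] = (1 + 1 + 2) / 3 = 4/3.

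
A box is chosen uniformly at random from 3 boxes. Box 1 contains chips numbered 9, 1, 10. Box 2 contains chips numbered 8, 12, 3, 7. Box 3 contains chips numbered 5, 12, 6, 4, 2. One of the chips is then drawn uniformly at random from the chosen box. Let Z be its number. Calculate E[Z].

E[Z | box 1] = (9+1+10)/3 = 20/3.
E[Z | box 2] = (8+12+3+7)/4 = 15/2.
E[Z | box 3] = (5+12+6+4+2)/5 = 29/5.
E[Z] = (1/3)·(20/3) + (1/3)·(15/2) + (1/3)·(29/5) = 599/90.

599/90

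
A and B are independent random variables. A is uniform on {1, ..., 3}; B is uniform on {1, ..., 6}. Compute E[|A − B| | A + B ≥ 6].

Outcomes with A + B ≥ 6: (1,5), (1,6), (2,4), (2,5), (2,6), (3,3), (3,4), (3,5), (3,6), each with probability 1/18.
E[|A − B| | A + B ≥ 6] = (4 + 5 + 2 + 3 + 4 + 0 + 1 + 2 + 3) / 9 = 8/3.

8/3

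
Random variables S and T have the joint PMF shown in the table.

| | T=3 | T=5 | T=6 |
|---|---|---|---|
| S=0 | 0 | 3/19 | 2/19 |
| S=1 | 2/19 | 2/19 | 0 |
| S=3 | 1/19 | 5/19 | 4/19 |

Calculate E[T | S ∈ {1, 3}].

P(S ∈ {1, 3}) = 14/19.
Σ T·P over the event = 3·(2/19) + 5·(2/19) + 3·(1/19) + 5·(5/19) + 6·(4/19) = 68/19.
E[T | S ∈ {1, 3}] = (68/19) / (14/19) = 34/7.

34/7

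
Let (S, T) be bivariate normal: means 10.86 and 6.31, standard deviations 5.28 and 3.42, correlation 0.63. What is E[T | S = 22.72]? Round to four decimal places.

The regression of T on S has slope ρ·σ_T/σ_S and passes through (μ_S, μ_T).
E[T | S=22.72] = 6.31 + (0.63)·(3.42/5.28)·(22.72 − (10.86)) = 6.31 + (0.40807)·(11.86) = 11.1497.

11.1497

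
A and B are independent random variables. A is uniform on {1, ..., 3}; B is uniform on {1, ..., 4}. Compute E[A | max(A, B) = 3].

12/5

Outcomes with max(A, B) = 3: (1,3), (2,3), (3,1), (3,2), (3,3), each with probability 1/12.
E[A | max(A, B) = 3] = (1 + 2 + 3 + 3 + 3) / 5 = 12/5.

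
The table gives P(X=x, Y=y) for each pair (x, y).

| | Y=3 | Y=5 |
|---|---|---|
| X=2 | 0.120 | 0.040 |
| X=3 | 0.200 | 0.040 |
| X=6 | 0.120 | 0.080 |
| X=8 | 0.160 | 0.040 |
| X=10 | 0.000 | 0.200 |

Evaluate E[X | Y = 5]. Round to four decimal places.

P(Y = 5) = 0.400.
Summing X·P(X=x,Y=y) over the conditioning event gives 3.000.
E[X | Y = 5] = (3.000) / (0.400) = 7.5000.

7.5000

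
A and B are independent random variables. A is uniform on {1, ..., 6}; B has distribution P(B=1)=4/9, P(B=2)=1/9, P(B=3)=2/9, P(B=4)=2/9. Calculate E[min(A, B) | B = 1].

1

P(B = 1) = 4/9.
Summing min(A,B)·P(x,y) over outcomes with B = 1 gives 4/9.
E[min(A, B) | B = 1] = (4/9) / (4/9) = 1.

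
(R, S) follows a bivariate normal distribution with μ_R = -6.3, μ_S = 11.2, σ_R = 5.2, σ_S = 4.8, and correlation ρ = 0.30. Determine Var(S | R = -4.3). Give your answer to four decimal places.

The conditional variance in a bivariate normal is σ_S²(1 − ρ²), independent of x.
Var(S | R=-4.3) = (4.8)²·(1 − (0.30)²) = 23.04·0.91 = 20.9664.

20.9664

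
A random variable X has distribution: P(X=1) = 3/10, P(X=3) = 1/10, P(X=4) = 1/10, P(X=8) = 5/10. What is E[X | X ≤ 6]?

2

P(X ≤ 6) = 1/2.
Σ over the event: 1·3/10 + 3·1/10 + 4·1/10 = 1.
E[X | X ≤ 6] = (1) / (1/2) = 2.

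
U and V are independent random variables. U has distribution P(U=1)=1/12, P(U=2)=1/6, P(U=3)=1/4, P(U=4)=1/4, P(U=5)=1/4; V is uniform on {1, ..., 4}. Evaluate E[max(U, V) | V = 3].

15/4

P(V = 3) = 1/4.
Summing max(U,V)·P(x,y) over outcomes with V = 3 gives 15/16.
E[max(U, V) | V = 3] = (15/16) / (1/4) = 15/4.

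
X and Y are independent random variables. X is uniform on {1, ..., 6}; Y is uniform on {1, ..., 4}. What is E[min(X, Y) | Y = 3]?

Outcomes with Y = 3: (1,3), (2,3), (3,3), (4,3), (5,3), (6,3), each with probability 1/24.
E[min(X, Y) | Y = 3] = (1 + 2 + 3 + 3 + 3 + 3) / 6 = 5/2.

5/2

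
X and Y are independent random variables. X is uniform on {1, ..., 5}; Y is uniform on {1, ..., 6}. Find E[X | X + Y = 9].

P(X + Y = 9) = 1/10.
Summing X·P(x,y) over outcomes with X + Y = 9 gives 2/5.
E[X | X + Y = 9] = (2/5) / (1/10) = 4.

4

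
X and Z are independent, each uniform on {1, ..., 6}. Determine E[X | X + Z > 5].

P(X + Z > 5) = 13/18.
Summing X·P(x,y) over outcomes with X + Z > 5 gives 53/18.
E[X | X + Z > 5] = (53/18) / (13/18) = 53/13.

53/13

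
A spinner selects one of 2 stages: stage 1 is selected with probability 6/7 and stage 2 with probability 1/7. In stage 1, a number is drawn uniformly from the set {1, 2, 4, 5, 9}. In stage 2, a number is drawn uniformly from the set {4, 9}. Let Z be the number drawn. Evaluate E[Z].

317/70

E[Z | stage 1] = (1+2+4+5+9)/5 = 21/5.
E[Z | stage 2] = (4+9)/2 = 13/2.
By the law of total expectation,
E[Z] = (6/7)·(21/5) + (1/7)·(13/2) = 317/70.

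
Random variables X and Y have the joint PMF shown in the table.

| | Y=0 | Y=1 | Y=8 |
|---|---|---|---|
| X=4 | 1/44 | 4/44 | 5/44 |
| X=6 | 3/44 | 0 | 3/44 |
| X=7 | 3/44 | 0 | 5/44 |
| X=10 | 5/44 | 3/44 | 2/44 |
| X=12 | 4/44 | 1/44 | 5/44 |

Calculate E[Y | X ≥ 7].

25/7

P(X ≥ 7) = 7/11.
Summing Y·P(X=x,Y=y) over the conditioning event gives 25/11.
E[Y | X ≥ 7] = (25/11) / (7/11) = 25/7.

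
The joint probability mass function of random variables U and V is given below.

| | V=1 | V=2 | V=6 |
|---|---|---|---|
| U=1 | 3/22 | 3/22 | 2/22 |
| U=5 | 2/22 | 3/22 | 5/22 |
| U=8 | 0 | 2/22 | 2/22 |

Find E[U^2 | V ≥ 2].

461/17

P(V ≥ 2) = 17/22.
Σ U^2·P over the event = 1·(3/22) + 1·(2/22) + 25·(3/22) + 25·(5/22) + 64·(2/22) + 64·(2/22) = 461/22.
E[U^2 | V ≥ 2] = (461/22) / (17/22) = 461/17.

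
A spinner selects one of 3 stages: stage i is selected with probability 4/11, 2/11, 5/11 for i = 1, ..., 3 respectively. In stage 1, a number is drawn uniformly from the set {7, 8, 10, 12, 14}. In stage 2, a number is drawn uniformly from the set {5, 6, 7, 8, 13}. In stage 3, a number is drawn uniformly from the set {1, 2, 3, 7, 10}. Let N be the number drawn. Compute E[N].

E[N | stage 1] = (7+8+10+12+14)/5 = 51/5.
E[N | stage 2] = (5+6+7+8+13)/5 = 39/5.
E[N | stage 3] = (1+2+3+7+10)/5 = 23/5.
E[N] = (4/11)·(51/5) + (2/11)·(39/5) + (5/11)·(23/5) = 397/55.

397/55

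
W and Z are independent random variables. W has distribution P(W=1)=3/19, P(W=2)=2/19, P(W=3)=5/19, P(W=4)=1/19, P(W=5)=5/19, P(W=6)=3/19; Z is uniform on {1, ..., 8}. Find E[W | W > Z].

P(W > Z) = 25/76.
Summing W·P(x,y) over outcomes with W > Z gives 59/38.
E[W | W > Z] = (59/38) / (25/76) = 118/25.

118/25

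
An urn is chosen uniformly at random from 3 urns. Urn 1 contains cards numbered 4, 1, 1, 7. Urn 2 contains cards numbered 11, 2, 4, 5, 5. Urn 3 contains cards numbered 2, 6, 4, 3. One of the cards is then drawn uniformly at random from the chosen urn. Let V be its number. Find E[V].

E[V | urn 1] = (4+1+1+7)/4 = 13/4.
E[V | urn 2] = (11+2+4+5+5)/5 = 27/5.
E[V | urn 3] = (2+6+4+3)/4 = 15/4.
E[V] = (1/3)·(13/4) + (1/3)·(27/5) + (1/3)·(15/4) = 62/15.

62/15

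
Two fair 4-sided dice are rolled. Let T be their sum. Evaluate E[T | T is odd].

5

P(T is odd) = 1/2.
Σ over the event: 3·1/8 + 5·1/4 + 7·1/8 = 5/2.
E[T | T is odd] = (5/2) / (1/2) = 5.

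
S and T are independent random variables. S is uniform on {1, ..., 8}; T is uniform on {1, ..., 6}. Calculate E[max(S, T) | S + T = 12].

Outcomes with S + T = 12: (6,6), (7,5), (8,4), each with probability 1/48.
E[max(S, T) | S + T = 12] = (6 + 7 + 8) / 3 = 7.

7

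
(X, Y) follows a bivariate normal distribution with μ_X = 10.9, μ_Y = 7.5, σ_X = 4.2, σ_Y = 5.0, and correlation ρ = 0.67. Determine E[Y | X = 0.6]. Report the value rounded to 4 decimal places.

For a bivariate normal, E[Y | X=x] = μ_Y + ρ·(σ_Y/σ_X)·(x − μ_X).
E[Y | X=0.6] = 7.5 + (0.67)·(5.0/4.2)·(0.6 − (10.9)) = 7.5 + (0.79762)·(-10.3) = -0.7155.

-0.7155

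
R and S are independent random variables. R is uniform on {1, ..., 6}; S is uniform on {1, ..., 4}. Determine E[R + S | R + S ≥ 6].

52/7

P(R + S ≥ 6) = 7/12.
Summing (R+S)·P(x,y) over outcomes with R + S ≥ 6 gives 13/3.
E[R + S | R + S ≥ 6] = (13/3) / (7/12) = 52/7.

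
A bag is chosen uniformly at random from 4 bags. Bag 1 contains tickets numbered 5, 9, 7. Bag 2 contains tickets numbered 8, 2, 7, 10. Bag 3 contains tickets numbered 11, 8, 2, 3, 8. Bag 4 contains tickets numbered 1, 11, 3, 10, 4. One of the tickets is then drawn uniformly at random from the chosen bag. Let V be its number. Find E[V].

E[V | bag 1] = (5+9+7)/3 = 7.
E[V | bag 2] = (8+2+7+10)/4 = 27/4.
E[V | bag 3] = (11+8+2+3+8)/5 = 32/5.
E[V | bag 4] = (1+11+3+10+4)/5 = 29/5.
By the law of total expectation,
E[V] = (1/4)·(7) + (1/4)·(27/4) + (1/4)·(32/5) + (1/4)·(29/5) = 519/80.

519/80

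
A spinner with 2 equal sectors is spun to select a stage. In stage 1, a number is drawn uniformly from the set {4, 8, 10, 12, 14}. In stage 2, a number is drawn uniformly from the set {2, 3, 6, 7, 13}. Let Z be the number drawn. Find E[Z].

E[Z | stage 1] = (4+8+10+12+14)/5 = 48/5.
E[Z | stage 2] = (2+3+6+7+13)/5 = 31/5.
E[Z] = (1/2)·(48/5) + (1/2)·(31/5) = 79/10.

79/10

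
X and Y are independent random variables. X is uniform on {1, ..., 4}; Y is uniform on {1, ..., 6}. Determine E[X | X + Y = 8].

3

Outcomes with X + Y = 8: (2,6), (3,5), (4,4), each with probability 1/24.
E[X | X + Y = 8] = (2 + 3 + 4) / 3 = 3.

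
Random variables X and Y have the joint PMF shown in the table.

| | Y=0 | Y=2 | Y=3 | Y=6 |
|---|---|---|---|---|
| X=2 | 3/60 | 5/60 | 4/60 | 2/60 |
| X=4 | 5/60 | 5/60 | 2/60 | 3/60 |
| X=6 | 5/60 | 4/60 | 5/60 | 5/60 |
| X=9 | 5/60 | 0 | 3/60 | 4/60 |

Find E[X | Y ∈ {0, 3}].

P(Y ∈ {0, 3}) = 8/15.
Σ X·P over the event = 2·(3/60) + 2·(4/60) + 4·(5/60) + 4·(2/60) + 6·(5/60) + 6·(5/60) + 9·(5/60) + 9·(3/60) = 29/10.
E[X | Y ∈ {0, 3}] = (29/10) / (8/15) = 87/16.

87/16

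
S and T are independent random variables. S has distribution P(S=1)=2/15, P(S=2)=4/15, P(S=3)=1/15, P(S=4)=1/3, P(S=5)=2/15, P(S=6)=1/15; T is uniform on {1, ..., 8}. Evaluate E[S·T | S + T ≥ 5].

P(S + T ≥ 5) = 7/8.
Summing ST·P(x,y) over outcomes with S + T ≥ 5 gives 115/8.
E[S·T | S + T ≥ 5] = (115/8) / (7/8) = 115/7.

115/7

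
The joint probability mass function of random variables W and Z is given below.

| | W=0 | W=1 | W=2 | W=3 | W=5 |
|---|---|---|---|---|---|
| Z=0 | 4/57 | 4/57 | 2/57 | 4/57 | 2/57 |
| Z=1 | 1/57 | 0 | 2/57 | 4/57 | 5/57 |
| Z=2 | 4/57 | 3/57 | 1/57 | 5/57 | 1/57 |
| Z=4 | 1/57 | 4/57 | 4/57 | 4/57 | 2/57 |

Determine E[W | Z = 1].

P(Z = 1) = 4/19.
Σ W·P over the event = 0·(1/57) + 2·(2/57) + 3·(4/57) + 5·(5/57) = 41/57.
E[W | Z = 1] = (41/57) / (4/19) = 41/12.

41/12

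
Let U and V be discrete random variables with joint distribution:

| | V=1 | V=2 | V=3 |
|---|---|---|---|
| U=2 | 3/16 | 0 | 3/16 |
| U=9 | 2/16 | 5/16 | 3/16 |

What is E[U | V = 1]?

24/5

P(V = 1) = 5/16.
Σ U·P over the event = 2·(3/16) + 9·(2/16) = 3/2.
E[U | V = 1] = (3/2) / (5/16) = 24/5.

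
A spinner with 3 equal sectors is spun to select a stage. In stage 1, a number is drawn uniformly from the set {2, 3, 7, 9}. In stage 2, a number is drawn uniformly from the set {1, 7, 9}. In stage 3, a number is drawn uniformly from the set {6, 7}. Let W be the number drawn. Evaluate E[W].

209/36

E[W | stage 1] = (2+3+7+9)/4 = 21/4.
E[W | stage 2] = (1+7+9)/3 = 17/3.
E[W | stage 3] = (6+7)/2 = 13/2.
By the law of total expectation,
E[W] = (1/3)·(21/4) + (1/3)·(17/3) + (1/3)·(13/2) = 209/36.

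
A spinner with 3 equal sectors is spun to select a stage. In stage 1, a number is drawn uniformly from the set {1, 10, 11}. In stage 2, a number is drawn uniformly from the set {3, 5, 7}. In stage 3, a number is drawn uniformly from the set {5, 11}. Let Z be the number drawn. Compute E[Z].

61/9

E[Z | stage 1] = (1+10+11)/3 = 22/3.
E[Z | stage 2] = (3+5+7)/3 = 5.
E[Z | stage 3] = (5+11)/2 = 8.
E[Z] = (1/3)·(22/3) + (1/3)·(5) + (1/3)·(8) = 61/9.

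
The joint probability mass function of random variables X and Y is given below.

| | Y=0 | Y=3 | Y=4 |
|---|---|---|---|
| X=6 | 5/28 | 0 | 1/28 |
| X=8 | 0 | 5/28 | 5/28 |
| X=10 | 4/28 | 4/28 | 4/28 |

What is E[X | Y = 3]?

P(Y = 3) = 9/28.
Σ X·P over the event = 8·(5/28) + 10·(4/28) = 20/7.
E[X | Y = 3] = (20/7) / (9/28) = 80/9.

80/9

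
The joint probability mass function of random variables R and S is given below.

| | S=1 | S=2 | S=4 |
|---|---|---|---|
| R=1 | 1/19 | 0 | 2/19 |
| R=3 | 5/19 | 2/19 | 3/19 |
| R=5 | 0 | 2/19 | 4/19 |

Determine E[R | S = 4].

31/9

P(S = 4) = 9/19.
Σ R·P over the event = 1·(2/19) + 3·(3/19) + 5·(4/19) = 31/19.
E[R | S = 4] = (31/19) / (9/19) = 31/9.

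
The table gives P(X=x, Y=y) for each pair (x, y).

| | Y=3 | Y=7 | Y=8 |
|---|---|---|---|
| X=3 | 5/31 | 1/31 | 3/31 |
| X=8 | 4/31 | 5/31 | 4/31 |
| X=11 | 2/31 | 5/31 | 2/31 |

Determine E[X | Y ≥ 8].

7

P(Y ≥ 8) = 9/31.
Σ X·P over the event = 3·(3/31) + 8·(4/31) + 11·(2/31) = 63/31.
E[X | Y ≥ 8] = (63/31) / (9/31) = 7.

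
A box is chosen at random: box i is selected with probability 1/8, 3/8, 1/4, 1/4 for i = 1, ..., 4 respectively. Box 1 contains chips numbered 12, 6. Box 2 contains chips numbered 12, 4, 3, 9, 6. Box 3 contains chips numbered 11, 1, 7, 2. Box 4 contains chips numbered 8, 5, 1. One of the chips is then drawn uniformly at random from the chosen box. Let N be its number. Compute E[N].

E[N | box 1] = (12+6)/2 = 9.
E[N | box 2] = (12+4+3+9+6)/5 = 34/5.
E[N | box 3] = (11+1+7+2)/4 = 21/4.
E[N | box 4] = (8+5+1)/3 = 14/3.
E[N] = (1/8)·(9) + (3/8)·(34/5) + (1/4)·(21/4) + (1/4)·(14/3) = 1477/240.

1477/240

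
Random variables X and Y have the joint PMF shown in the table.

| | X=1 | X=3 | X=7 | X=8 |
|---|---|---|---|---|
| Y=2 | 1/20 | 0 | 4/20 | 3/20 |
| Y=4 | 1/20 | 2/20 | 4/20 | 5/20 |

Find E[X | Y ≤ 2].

P(Y ≤ 2) = 2/5.
Σ X·P over the event = 1·(1/20) + 7·(4/20) + 8·(3/20) = 53/20.
E[X | Y ≤ 2] = (53/20) / (2/5) = 53/8.

53/8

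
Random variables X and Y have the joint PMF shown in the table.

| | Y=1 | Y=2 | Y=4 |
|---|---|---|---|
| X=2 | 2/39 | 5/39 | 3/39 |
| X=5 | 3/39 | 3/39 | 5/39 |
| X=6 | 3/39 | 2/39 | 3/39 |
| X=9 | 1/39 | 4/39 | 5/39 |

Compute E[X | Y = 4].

P(Y = 4) = 16/39.
Summing X·P(X=x,Y=y) over the conditioning event gives 94/39.
E[X | Y = 4] = (94/39) / (16/39) = 47/8.

47/8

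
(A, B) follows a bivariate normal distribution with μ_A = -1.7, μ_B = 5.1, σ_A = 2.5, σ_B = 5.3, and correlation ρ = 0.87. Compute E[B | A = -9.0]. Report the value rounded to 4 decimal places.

For a bivariate normal, E[B | A=x] = μ_B + ρ·(σ_B/σ_A)·(x − μ_A).
E[B | A=-9.0] = 5.1 + (0.87)·(5.3/2.5)·(-9.0 − (-1.7)) = 5.1 + (1.8444)·(-7.3) = -8.3641.

-8.3641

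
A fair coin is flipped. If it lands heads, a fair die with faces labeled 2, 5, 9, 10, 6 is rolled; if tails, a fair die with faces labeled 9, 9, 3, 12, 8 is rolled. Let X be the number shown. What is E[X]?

E[X | heads] = (2+5+9+10+6)/5 = 32/5.
E[X | tails] = (9+9+3+12+8)/5 = 41/5.
By the law of total expectation,
E[X] = (1/2)·(32/5) + (1/2)·(41/5) = 73/10.

73/10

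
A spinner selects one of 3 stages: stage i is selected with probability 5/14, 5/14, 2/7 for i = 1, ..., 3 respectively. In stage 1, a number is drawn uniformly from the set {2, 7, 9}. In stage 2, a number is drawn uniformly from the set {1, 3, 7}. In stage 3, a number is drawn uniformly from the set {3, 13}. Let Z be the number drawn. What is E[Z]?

241/42

E[Z | stage 1] = (2+7+9)/3 = 6.
E[Z | stage 2] = (1+3+7)/3 = 11/3.
E[Z | stage 3] = (3+13)/2 = 8.
By the law of total expectation,
E[Z] = (5/14)·(6) + (5/14)·(11/3) + (2/7)·(8) = 241/42.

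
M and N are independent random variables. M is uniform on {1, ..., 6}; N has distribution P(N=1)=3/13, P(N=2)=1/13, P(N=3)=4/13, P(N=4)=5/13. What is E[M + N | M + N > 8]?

P(M + N > 8) = 7/39.
Summing (M+N)·P(x,y) over outcomes with M + N > 8 gives 131/78.
E[M + N | M + N > 8] = (131/78) / (7/39) = 131/14.

131/14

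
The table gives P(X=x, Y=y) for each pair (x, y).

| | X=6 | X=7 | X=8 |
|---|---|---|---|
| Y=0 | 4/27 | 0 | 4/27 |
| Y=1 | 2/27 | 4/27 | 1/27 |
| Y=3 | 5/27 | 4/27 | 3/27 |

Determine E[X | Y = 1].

P(Y = 1) = 7/27.
Σ X·P over the event = 6·(2/27) + 7·(4/27) + 8·(1/27) = 16/9.
E[X | Y = 1] = (16/9) / (7/27) = 48/7.

48/7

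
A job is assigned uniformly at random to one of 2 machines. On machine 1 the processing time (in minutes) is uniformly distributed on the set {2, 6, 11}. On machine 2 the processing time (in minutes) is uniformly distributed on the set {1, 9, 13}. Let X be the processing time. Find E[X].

7

E[X | machine 1] = (2+6+11)/3 = 19/3.
E[X | machine 2] = (1+9+13)/3 = 23/3.
E[X] = (1/2)·(19/3) + (1/2)·(23/3) = 7.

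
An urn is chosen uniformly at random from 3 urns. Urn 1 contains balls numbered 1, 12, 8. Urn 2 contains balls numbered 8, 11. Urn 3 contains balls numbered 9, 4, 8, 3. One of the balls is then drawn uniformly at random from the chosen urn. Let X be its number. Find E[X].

15/2

E[X | urn 1] = (1+12+8)/3 = 7.
E[X | urn 2] = (8+11)/2 = 19/2.
E[X | urn 3] = (9+4+8+3)/4 = 6.
By the law of total expectation,
E[X] = (1/3)·(7) + (1/3)·(19/2) + (1/3)·(6) = 15/2.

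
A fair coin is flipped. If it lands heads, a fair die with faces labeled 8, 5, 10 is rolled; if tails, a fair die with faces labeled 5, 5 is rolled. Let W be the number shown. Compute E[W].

E[W | heads] = (8+5+10)/3 = 23/3.
E[W | tails] = (5+5)/2 = 5.
E[W] = (1/2)·(23/3) + (1/2)·(5) = 19/3.

19/3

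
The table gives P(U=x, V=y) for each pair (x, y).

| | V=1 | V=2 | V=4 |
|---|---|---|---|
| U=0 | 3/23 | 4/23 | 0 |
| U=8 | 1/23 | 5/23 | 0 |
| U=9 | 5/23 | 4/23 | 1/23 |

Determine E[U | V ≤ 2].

P(V ≤ 2) = 22/23.
Σ U·P over the event = 0·(3/23) + 0·(4/23) + 8·(1/23) + 8·(5/23) + 9·(5/23) + 9·(4/23) = 129/23.
E[U | V ≤ 2] = (129/23) / (22/23) = 129/22.

129/22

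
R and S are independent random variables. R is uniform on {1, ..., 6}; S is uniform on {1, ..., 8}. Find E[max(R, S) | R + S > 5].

P(R + S > 5) = 19/24.
Summing max(R,S)·P(x,y) over outcomes with R + S > 5 gives 14/3.
E[max(R, S) | R + S > 5] = (14/3) / (19/24) = 112/19.

112/19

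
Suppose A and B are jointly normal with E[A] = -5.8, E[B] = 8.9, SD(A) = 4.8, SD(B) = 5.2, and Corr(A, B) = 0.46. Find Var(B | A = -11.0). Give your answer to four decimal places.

Var(B | A=x) = (1 − ρ²)·σ_B².
Var(B | A=-11.0) = (5.2)²·(1 − (0.46)²) = 27.04·0.7884 = 21.3183.

21.3183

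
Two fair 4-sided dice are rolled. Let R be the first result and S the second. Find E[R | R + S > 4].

Outcomes with R + S > 4: (1,4), (2,3), (2,4), (3,2), (3,3), (3,4), (4,1), (4,2), (4,3), (4,4), each with probability 1/16.
E[R | R + S > 4] = (1 + 2 + 2 + 3 + 3 + 3 + 4 + 4 + 4 + 4) / 10 = 3.

3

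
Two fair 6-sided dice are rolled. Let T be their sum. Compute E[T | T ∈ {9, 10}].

66/7

P(T ∈ {9, 10}) = 7/36.
Σ over the event: 9·1/9 + 10·1/12 = 11/6.
E[T | T ∈ {9, 10}] = (11/6) / (7/36) = 66/7.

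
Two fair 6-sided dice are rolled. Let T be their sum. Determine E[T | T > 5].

P(T > 5) = 13/18.
Σ over the event: 6·5/36 + 7·1/6 + 8·5/36 + 9·1/9 + 10·1/12 + 11·1/18 + 12·1/36 = 53/9.
E[T | T > 5] = (53/9) / (13/18) = 106/13.

106/13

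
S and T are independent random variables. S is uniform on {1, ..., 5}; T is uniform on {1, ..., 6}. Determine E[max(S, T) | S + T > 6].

77/15

P(S + T > 6) = 1/2.
Summing max(S,T)·P(x,y) over outcomes with S + T > 6 gives 77/30.
E[max(S, T) | S + T > 6] = (77/30) / (1/2) = 77/15.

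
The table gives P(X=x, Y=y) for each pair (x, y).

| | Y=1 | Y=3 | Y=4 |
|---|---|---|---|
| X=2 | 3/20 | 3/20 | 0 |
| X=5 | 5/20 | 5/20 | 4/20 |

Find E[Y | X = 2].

2

P(X = 2) = 3/10.
Σ Y·P over the event = 1·(3/20) + 3·(3/20) = 3/5.
E[Y | X = 2] = (3/5) / (3/10) = 2.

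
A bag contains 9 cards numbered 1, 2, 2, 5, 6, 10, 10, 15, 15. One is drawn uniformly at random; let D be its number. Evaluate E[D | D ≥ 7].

25/2

P(D ≥ 7) = 4/9.
Σ over the event: 10·2/9 + 15·2/9 = 50/9.
E[D | D ≥ 7] = (50/9) / (4/9) = 25/2.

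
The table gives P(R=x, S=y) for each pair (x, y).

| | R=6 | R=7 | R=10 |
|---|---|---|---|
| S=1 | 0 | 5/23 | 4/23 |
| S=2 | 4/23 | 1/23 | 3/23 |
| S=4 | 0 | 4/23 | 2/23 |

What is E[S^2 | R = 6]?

P(R = 6) = 4/23.
Σ S^2·P over the event = 4·(4/23) = 16/23.
E[S^2 | R = 6] = (16/23) / (4/23) = 4.

4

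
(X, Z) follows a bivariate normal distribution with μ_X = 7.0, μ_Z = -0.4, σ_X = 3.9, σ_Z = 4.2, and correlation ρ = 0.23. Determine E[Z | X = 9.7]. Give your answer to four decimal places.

0.2688

For a bivariate normal, E[Z | X=x] = μ_Z + ρ·(σ_Z/σ_X)·(x − μ_X).
E[Z | X=9.7] = -0.4 + (0.23)·(4.2/3.9)·(9.7 − (7.0)) = -0.4 + (0.24769)·(2.7) = 0.2688.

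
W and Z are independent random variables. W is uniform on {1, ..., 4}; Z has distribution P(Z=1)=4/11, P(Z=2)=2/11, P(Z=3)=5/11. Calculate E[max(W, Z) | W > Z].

10/3

P(W > Z) = 21/44.
Summing max(W,Z)·P(x,y) over outcomes with W > Z gives 35/22.
E[max(W, Z) | W > Z] = (35/22) / (21/44) = 10/3.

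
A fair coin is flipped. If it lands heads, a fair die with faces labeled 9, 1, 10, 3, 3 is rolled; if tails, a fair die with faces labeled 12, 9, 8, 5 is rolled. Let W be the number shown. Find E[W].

137/20

E[W | heads] = (9+1+10+3+3)/5 = 26/5.
E[W | tails] = (12+9+8+5)/4 = 17/2.
E[W] = (1/2)·(26/5) + (1/2)·(17/2) = 137/20.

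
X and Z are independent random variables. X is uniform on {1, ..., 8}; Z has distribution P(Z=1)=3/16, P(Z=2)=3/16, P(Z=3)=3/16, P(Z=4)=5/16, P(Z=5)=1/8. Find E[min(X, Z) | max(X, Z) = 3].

9/5

P(max(X, Z) = 3) = 15/128.
Summing min(X,Z)·P(x,y) over outcomes with max(X, Z) = 3 gives 27/128.
E[min(X, Z) | max(X, Z) = 3] = (27/128) / (15/128) = 9/5.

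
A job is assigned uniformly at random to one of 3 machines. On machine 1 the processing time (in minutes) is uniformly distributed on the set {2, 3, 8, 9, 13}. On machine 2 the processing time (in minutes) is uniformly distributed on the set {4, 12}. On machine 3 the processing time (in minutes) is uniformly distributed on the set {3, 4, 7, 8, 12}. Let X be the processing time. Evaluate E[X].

109/15

E[X | machine 1] = (2+3+8+9+13)/5 = 7.
E[X | machine 2] = (4+12)/2 = 8.
E[X | machine 3] = (3+4+7+8+12)/5 = 34/5.
By the law of total expectation,
E[X] = (1/3)·(7) + (1/3)·(8) + (1/3)·(34/5) = 109/15.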